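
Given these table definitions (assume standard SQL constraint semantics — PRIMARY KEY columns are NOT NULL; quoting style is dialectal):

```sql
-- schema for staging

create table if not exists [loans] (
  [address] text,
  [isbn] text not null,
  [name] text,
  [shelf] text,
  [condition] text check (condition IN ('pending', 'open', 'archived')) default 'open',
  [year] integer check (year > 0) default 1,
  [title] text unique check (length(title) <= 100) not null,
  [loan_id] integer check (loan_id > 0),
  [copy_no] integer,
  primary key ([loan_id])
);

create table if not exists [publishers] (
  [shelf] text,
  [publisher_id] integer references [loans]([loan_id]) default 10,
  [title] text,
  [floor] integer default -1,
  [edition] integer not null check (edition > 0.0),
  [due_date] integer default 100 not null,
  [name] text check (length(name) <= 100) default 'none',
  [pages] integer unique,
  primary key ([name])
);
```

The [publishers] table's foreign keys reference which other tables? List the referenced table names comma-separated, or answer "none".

- publisher_id REFERENCES loans(loan_id).

loans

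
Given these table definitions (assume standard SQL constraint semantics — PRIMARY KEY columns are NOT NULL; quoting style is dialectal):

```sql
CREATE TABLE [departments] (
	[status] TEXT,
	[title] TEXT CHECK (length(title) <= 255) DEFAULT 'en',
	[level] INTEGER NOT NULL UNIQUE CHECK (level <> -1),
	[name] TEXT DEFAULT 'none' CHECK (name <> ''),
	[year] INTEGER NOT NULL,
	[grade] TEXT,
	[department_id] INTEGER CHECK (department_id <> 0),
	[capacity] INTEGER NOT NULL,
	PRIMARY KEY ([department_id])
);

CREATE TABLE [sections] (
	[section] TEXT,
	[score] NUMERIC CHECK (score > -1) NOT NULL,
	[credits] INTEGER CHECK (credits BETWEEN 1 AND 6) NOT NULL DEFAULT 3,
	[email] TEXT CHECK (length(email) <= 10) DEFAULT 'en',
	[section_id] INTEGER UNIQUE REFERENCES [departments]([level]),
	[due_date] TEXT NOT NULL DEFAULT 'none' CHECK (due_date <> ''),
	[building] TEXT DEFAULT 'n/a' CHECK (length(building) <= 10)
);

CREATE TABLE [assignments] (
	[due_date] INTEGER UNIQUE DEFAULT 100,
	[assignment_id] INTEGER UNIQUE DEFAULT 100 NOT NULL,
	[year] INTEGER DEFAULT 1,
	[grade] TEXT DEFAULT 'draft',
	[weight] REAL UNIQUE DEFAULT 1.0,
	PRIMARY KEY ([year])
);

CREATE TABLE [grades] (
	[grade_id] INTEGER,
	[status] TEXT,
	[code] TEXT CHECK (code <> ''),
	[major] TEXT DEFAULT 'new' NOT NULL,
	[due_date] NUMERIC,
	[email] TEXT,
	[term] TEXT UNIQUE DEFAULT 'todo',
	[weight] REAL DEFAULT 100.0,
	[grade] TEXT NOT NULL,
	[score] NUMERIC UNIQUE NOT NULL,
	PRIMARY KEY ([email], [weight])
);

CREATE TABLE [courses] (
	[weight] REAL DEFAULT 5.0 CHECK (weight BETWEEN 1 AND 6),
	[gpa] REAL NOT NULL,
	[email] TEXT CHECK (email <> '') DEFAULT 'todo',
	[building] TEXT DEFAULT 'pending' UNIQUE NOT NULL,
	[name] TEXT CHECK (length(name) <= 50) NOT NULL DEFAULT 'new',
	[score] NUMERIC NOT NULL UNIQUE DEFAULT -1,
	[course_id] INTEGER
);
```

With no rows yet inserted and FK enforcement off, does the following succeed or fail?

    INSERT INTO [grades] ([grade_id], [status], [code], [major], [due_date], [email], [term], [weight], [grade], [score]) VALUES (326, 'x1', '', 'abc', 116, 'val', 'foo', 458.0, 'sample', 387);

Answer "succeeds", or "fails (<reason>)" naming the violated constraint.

The value '' for code violates CHECK (code <> '').

fails (CHECK on code)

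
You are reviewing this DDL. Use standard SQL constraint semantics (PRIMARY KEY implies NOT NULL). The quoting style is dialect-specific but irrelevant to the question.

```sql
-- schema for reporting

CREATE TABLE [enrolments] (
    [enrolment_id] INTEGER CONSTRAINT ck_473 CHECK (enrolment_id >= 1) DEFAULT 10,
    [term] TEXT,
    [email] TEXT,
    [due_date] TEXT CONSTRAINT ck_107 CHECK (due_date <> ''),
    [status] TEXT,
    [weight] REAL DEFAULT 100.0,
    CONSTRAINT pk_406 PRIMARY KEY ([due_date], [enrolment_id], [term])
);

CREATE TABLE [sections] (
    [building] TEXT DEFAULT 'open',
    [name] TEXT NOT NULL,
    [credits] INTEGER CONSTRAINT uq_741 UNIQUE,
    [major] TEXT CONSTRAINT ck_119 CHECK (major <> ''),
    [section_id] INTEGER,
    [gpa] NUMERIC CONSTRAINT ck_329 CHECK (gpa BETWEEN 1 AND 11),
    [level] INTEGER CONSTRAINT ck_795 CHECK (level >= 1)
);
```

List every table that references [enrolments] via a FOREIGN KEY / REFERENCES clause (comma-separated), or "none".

No REFERENCES clause anywhere in the schema names enrolments.

none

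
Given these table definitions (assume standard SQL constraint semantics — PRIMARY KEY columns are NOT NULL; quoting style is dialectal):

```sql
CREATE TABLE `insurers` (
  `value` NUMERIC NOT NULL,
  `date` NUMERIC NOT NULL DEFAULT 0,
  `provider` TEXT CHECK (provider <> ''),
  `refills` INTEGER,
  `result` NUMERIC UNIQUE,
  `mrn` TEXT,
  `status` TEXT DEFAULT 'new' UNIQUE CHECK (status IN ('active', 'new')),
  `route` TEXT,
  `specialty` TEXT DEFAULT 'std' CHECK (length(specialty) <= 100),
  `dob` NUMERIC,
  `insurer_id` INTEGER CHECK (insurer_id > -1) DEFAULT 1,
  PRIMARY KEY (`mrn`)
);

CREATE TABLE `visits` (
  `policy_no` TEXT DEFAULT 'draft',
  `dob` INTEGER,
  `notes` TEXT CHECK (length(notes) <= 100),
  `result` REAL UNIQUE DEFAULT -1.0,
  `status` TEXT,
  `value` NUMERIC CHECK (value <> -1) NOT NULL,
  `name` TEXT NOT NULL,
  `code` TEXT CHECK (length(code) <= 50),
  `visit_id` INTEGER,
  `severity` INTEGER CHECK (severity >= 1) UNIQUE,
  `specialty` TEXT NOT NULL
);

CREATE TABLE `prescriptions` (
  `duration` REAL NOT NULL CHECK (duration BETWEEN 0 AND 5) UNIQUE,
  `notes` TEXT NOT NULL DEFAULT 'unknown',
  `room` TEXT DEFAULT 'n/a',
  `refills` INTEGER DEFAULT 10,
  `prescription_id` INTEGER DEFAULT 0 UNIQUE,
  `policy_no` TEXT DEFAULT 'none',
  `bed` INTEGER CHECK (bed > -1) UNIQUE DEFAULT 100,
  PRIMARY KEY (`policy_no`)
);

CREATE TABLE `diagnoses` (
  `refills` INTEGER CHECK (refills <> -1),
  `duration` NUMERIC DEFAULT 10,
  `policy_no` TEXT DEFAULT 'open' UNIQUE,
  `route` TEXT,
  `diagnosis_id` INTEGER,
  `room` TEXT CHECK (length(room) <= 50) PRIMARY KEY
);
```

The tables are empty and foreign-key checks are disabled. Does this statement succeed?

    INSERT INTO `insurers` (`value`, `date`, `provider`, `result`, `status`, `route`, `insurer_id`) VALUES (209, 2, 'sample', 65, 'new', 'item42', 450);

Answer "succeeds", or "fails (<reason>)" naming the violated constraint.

fails (NOT NULL on mrn)

mrn is omitted from the column list and has no DEFAULT, so it would receive NULL.
But mrn is part of the PRIMARY KEY (implied NOT NULL).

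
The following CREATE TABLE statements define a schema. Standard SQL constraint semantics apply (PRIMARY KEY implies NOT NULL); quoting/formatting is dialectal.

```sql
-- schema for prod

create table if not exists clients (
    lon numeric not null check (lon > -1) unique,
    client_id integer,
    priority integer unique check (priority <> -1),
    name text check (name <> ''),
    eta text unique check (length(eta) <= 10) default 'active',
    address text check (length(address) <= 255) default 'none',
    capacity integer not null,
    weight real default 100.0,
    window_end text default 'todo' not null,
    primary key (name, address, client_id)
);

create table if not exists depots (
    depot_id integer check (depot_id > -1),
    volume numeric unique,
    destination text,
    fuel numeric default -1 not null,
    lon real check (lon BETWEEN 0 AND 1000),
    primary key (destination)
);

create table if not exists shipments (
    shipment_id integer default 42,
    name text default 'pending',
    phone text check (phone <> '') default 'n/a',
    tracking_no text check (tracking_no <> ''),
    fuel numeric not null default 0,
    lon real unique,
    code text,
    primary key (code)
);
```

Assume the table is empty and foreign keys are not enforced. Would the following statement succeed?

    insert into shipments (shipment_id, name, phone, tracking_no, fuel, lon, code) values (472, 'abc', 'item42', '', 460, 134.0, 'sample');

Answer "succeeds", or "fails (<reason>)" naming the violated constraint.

The value '' for tracking_no violates CHECK (tracking_no <> '').

fails (CHECK on tracking_no)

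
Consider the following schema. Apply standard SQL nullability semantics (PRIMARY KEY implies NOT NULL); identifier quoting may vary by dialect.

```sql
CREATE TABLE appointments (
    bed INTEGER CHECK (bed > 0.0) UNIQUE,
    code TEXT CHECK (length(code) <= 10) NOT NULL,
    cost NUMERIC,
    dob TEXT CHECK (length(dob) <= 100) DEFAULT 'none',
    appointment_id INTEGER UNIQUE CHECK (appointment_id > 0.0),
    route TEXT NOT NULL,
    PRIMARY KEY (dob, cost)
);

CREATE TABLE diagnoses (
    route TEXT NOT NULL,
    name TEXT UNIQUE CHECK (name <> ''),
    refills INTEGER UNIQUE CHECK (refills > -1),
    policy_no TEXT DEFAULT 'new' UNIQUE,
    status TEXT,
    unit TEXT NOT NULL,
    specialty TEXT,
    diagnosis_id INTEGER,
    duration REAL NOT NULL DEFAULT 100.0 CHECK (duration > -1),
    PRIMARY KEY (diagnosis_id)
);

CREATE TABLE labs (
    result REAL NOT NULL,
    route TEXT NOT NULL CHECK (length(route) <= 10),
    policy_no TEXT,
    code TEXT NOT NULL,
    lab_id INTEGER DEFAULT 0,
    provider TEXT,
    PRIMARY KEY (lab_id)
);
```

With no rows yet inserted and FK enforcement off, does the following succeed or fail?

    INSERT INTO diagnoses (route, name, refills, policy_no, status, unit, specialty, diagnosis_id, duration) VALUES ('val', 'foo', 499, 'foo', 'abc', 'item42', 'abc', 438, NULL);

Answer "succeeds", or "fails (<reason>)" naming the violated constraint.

fails (NOT NULL on duration)

duration is explicitly set to NULL, but duration is declared NOT NULL.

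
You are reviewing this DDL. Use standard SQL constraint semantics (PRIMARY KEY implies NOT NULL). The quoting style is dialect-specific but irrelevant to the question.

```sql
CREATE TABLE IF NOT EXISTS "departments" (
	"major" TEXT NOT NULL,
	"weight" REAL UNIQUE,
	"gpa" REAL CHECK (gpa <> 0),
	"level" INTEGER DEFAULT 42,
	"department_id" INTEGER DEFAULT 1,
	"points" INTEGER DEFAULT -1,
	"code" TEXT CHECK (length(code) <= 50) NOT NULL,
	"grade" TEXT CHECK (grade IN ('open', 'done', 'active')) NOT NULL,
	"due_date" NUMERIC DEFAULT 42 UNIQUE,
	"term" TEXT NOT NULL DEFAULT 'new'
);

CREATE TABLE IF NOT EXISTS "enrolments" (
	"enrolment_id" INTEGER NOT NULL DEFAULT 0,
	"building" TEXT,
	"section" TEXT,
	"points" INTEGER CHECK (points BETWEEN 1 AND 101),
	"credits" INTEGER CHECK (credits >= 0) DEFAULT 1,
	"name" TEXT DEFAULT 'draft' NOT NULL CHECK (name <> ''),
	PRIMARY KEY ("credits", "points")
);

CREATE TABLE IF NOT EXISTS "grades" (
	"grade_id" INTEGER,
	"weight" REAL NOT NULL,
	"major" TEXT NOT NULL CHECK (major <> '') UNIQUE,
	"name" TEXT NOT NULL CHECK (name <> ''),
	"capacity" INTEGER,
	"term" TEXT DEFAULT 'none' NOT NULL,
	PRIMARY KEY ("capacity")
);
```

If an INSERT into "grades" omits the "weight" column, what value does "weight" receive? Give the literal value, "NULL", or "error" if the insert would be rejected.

error

weight has no DEFAULT clause.
Omitting it would insert NULL, but it is declared NOT NULL, so the INSERT fails.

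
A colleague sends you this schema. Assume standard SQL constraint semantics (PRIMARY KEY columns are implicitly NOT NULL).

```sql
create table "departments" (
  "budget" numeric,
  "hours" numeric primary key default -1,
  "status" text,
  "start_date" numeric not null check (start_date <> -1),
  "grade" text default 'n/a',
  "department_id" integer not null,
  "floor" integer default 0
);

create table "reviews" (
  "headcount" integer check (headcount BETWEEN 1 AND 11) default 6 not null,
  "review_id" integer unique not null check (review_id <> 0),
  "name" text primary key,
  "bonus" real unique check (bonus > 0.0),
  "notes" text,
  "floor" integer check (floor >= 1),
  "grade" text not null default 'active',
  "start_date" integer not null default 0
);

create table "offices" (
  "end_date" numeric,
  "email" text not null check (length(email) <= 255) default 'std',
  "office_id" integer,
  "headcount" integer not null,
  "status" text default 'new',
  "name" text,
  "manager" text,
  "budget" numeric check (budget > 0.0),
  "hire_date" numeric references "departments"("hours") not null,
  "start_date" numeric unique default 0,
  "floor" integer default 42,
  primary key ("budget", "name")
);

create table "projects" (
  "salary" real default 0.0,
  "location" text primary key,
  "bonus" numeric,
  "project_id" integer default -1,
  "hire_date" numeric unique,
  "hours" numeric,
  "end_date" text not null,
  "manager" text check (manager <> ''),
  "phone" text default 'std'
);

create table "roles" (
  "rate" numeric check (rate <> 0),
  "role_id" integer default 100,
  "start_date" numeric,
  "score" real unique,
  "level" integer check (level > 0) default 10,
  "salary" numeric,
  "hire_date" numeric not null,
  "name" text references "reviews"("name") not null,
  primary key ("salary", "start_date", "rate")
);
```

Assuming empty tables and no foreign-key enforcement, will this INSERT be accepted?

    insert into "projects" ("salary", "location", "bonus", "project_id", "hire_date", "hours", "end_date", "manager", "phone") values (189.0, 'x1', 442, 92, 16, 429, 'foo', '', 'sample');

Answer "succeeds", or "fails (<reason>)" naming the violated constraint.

The value '' for manager violates CHECK (manager <> '').

fails (CHECK on manager)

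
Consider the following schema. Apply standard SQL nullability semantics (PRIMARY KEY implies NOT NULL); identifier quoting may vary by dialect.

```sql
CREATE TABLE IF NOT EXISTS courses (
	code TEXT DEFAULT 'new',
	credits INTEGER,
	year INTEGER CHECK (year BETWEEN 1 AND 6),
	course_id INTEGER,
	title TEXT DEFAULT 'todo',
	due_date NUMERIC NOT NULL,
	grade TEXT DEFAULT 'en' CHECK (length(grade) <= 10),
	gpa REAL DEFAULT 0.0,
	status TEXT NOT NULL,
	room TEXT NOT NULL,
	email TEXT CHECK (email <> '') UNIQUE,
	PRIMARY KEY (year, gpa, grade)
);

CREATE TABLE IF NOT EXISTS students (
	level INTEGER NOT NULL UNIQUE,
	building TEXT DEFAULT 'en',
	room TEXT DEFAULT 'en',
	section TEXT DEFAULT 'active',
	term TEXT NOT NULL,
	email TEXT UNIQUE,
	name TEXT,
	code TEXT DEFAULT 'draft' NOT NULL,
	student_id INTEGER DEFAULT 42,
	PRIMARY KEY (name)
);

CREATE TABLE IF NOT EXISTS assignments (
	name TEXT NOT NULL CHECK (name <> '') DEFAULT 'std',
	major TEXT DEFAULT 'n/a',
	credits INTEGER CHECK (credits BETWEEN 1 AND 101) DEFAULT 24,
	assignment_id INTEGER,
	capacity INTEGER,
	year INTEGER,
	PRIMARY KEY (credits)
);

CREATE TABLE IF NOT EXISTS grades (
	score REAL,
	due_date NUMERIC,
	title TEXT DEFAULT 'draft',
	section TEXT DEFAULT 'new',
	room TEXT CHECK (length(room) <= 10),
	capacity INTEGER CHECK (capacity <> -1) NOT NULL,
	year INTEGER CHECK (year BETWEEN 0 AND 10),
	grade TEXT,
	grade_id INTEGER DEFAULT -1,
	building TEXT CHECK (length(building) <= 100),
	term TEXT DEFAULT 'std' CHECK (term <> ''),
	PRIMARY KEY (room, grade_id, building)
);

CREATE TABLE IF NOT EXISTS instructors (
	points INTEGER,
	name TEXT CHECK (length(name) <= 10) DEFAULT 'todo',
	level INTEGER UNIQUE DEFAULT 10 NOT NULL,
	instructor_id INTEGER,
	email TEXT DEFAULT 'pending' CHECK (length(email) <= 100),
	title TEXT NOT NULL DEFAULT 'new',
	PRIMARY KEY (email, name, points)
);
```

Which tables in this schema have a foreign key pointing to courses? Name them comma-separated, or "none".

No REFERENCES clause anywhere in the schema names courses.

none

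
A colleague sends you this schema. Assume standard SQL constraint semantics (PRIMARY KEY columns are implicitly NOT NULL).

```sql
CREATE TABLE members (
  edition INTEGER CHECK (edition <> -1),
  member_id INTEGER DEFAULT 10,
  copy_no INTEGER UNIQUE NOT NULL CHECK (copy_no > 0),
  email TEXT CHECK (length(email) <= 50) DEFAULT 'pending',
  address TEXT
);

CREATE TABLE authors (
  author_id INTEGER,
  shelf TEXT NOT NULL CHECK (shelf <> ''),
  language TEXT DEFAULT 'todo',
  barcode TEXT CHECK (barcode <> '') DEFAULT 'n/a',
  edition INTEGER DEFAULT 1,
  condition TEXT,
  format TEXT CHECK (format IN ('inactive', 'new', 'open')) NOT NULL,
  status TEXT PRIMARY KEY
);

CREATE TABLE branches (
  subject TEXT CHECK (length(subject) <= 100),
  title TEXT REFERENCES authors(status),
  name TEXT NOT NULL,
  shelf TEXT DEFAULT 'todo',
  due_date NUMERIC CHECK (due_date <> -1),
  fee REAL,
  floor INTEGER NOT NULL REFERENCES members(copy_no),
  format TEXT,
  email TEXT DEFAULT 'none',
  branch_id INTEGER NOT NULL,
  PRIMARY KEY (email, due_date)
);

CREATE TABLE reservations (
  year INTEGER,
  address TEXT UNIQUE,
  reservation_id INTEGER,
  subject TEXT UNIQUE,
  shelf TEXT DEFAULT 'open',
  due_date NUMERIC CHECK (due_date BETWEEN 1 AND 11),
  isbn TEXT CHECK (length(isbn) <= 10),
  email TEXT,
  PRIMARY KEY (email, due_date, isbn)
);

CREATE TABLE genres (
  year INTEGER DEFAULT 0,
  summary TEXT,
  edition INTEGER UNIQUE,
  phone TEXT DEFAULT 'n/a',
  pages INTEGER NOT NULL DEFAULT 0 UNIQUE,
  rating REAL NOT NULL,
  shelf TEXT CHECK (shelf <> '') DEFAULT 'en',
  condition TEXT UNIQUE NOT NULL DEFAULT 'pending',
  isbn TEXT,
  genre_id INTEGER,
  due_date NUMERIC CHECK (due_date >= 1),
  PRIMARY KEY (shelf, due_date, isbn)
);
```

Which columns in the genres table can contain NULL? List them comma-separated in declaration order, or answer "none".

year, summary, edition, phone, genre_id

- year: DEFAULT only fills an omitted column; an explicit NULL is still allowed → nullable.
- summary: no NOT NULL constraint applies → nullable.
- edition: UNIQUE does not imply NOT NULL → nullable.
- phone: DEFAULT only fills an omitted column; an explicit NULL is still allowed → nullable.
- pages: declared NOT NULL → not nullable.
- rating: declared NOT NULL → not nullable.
- shelf: part of the PRIMARY KEY, which implies NOT NULL → not nullable.
- condition: declared NOT NULL → not nullable.
- isbn: part of the PRIMARY KEY, which implies NOT NULL → not nullable.
- genre_id: no NOT NULL constraint applies → nullable.
- due_date: part of the PRIMARY KEY, which implies NOT NULL → not nullable.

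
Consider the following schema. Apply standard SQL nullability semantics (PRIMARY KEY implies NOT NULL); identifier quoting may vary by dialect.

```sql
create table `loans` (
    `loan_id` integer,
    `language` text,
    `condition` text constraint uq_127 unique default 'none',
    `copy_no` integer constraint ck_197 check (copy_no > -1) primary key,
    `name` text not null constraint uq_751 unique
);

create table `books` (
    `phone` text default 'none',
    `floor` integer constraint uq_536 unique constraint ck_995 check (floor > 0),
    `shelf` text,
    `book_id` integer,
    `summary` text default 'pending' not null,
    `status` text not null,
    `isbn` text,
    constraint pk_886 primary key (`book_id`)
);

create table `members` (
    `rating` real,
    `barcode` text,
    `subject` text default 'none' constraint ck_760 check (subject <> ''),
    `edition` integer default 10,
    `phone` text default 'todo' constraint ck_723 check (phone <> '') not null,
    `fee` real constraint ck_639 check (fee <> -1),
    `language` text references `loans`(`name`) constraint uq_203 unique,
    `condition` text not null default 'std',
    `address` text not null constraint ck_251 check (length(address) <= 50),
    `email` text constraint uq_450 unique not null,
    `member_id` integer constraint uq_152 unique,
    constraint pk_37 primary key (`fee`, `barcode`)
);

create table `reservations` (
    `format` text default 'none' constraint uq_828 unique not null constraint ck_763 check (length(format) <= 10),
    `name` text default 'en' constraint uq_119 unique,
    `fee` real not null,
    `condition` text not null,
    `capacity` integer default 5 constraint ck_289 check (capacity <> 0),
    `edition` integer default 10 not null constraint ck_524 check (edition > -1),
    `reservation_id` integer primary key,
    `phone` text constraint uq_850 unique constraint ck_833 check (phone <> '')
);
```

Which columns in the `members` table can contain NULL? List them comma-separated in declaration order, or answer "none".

rating, subject, edition, language, member_id

- rating: no NOT NULL constraint applies → nullable.
- barcode: part of the PRIMARY KEY, which implies NOT NULL → not nullable.
- subject: CHECK does not forbid NULL (a CHECK constraint passes when its expression is NULL) → nullable.
- edition: DEFAULT only fills an omitted column; an explicit NULL is still allowed → nullable.
- phone: declared NOT NULL → not nullable.
- fee: part of the PRIMARY KEY, which implies NOT NULL → not nullable.
- language: a foreign key column may be NULL unless separately constrained → nullable.
- condition: declared NOT NULL → not nullable.
- address: declared NOT NULL → not nullable.
- email: declared NOT NULL → not nullable.
- member_id: UNIQUE does not imply NOT NULL → nullable.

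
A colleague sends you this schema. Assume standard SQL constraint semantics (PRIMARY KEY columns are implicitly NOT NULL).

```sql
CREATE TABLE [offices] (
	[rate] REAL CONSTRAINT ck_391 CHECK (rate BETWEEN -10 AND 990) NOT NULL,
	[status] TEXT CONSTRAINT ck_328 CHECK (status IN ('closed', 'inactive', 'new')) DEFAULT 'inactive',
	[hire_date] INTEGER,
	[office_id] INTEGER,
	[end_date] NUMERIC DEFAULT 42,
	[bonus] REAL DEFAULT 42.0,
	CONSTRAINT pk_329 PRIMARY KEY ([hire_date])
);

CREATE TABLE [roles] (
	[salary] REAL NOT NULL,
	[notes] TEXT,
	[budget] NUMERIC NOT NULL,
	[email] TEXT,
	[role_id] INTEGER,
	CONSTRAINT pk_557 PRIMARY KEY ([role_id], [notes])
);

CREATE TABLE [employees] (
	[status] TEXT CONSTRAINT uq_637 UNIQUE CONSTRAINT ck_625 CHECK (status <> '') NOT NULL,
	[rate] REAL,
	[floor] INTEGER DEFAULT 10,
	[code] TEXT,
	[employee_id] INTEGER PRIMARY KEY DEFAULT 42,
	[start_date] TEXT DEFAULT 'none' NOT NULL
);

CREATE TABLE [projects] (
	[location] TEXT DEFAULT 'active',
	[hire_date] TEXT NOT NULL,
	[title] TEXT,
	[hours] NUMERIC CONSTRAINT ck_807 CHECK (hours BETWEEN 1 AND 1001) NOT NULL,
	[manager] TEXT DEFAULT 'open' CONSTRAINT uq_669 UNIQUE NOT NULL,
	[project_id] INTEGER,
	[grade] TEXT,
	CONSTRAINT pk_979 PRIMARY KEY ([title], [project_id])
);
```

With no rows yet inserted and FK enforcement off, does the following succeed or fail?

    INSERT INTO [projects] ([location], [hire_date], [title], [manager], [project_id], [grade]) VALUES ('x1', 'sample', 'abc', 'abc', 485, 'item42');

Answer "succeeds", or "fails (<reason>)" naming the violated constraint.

hours is omitted from the column list and has no DEFAULT, so it would receive NULL.
But hours is declared NOT NULL.

fails (NOT NULL on hours)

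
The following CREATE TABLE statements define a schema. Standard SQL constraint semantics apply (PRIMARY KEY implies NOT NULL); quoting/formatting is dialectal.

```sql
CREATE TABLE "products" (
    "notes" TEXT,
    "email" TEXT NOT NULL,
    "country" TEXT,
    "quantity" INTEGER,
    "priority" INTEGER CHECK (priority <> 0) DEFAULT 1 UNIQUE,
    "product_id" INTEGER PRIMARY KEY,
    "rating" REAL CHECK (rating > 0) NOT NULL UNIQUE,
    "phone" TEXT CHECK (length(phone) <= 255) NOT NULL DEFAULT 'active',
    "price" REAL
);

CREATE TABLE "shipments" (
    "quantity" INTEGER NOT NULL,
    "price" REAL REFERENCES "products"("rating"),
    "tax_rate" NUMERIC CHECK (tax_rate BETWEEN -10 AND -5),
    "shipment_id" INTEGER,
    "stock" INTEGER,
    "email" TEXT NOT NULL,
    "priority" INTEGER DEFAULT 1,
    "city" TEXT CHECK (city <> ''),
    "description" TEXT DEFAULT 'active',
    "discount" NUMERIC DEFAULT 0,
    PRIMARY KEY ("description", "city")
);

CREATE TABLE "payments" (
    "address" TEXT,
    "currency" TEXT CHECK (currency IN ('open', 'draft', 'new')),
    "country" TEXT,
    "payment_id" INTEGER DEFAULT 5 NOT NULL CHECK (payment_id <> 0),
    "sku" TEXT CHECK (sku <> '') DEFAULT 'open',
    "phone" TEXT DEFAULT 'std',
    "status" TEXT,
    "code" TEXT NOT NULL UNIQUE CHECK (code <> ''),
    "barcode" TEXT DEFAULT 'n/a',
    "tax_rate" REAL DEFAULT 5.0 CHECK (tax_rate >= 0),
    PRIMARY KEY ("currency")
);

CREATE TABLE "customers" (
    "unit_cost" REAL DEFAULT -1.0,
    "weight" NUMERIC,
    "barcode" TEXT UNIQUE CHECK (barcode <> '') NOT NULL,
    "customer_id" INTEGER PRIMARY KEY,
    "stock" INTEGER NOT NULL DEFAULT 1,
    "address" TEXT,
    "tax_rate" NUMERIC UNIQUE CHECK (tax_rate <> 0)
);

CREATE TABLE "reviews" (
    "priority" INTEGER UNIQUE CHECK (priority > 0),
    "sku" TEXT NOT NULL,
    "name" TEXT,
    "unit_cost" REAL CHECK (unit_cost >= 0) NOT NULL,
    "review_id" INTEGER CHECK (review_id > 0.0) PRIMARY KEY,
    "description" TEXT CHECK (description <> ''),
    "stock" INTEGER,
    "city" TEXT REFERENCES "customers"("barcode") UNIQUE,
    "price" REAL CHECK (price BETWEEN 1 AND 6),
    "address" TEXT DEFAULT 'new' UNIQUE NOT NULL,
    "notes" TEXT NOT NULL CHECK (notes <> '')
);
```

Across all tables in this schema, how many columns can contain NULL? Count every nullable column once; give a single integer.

28

products: 5 nullable (notes, country, quantity, priority, price — PK (product_id) and explicit NOT NULL columns excluded).
shipments: 6 nullable (price, tax_rate, shipment_id, stock, priority, discount — PK (description, city) and explicit NOT NULL columns excluded).
payments: 7 nullable (address, country, sku, phone, status, barcode, tax_rate — PK (currency) and explicit NOT NULL columns excluded).
customers: 4 nullable (unit_cost, weight, address, tax_rate — PK (customer_id) and explicit NOT NULL columns excluded).
reviews: 6 nullable (priority, name, description, stock, city, price — PK (review_id) and explicit NOT NULL columns excluded).
Total: 5 + 6 + 7 + 4 + 6 = 28.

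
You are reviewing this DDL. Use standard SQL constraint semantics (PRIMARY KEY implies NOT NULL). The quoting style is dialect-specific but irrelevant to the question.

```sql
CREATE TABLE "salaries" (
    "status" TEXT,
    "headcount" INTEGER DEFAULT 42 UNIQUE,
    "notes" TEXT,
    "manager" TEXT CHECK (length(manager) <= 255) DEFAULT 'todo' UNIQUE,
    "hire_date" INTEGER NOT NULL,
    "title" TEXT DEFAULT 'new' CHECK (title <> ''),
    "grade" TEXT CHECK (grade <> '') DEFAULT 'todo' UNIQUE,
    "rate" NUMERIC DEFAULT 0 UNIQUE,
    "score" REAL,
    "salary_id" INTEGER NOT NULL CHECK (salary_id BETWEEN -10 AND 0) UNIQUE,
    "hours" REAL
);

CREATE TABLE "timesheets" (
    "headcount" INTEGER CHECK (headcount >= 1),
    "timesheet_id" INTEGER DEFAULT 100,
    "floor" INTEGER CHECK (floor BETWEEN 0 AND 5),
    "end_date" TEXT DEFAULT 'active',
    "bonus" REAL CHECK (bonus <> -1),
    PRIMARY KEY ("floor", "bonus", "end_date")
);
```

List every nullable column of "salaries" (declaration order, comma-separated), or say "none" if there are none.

status, headcount, notes, manager, title, grade, rate, score, hours

- status: no NOT NULL constraint applies → nullable.
- headcount: UNIQUE does not imply NOT NULL → nullable.
- notes: no NOT NULL constraint applies → nullable.
- manager: CHECK does not forbid NULL (a CHECK constraint passes when its expression is NULL) → nullable.
- hire_date: declared NOT NULL → not nullable.
- title: CHECK does not forbid NULL (a CHECK constraint passes when its expression is NULL) → nullable.
- grade: CHECK does not forbid NULL (a CHECK constraint passes when its expression is NULL) → nullable.
- rate: UNIQUE does not imply NOT NULL → nullable.
- score: no NOT NULL constraint applies → nullable.
- salary_id: declared NOT NULL → not nullable.
- hours: no NOT NULL constraint applies → nullable.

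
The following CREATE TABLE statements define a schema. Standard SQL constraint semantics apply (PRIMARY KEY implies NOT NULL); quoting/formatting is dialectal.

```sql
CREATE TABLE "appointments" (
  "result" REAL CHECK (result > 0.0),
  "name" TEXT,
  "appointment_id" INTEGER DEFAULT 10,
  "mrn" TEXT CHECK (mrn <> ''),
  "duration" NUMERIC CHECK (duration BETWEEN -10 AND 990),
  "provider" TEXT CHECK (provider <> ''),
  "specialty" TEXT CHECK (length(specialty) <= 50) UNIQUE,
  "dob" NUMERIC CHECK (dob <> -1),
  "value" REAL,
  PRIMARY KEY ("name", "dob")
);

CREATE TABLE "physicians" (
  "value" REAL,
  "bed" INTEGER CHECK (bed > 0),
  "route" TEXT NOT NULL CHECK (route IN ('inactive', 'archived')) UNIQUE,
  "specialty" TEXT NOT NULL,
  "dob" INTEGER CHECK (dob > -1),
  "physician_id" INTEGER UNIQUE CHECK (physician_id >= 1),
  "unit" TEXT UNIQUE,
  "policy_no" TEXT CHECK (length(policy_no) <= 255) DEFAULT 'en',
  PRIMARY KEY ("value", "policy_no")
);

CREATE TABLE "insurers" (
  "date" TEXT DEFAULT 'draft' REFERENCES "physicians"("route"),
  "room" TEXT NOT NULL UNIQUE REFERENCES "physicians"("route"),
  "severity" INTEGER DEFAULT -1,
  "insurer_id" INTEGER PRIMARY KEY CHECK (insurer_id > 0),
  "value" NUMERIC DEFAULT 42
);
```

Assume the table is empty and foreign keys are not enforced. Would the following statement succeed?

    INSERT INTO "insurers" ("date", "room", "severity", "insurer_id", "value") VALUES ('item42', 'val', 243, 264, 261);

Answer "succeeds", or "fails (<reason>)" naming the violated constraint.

NOT NULL columns: insurer_id is supplied; room is supplied.
CHECK constraints: 264 satisfies (insurer_id > 0).
No constraint is violated.

succeeds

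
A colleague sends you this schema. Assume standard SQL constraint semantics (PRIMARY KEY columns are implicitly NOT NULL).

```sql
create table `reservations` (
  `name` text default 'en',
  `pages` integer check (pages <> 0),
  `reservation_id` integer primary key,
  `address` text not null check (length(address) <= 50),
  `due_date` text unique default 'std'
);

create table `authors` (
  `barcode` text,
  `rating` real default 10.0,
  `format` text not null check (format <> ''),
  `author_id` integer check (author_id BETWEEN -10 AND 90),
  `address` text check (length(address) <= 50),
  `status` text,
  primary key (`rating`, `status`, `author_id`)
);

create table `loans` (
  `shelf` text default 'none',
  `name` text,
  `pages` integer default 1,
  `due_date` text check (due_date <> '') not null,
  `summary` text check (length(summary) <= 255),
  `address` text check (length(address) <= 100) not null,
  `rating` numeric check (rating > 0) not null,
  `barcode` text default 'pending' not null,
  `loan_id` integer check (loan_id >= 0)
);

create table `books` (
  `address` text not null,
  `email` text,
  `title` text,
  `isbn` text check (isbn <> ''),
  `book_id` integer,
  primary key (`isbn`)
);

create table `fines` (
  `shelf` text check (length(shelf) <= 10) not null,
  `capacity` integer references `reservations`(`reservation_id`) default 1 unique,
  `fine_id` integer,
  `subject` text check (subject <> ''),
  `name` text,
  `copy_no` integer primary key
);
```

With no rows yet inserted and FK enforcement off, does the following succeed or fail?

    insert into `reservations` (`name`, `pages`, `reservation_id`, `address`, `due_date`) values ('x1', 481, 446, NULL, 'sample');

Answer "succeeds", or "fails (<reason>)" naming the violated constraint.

fails (NOT NULL on address)

address is explicitly set to NULL, but address is declared NOT NULL.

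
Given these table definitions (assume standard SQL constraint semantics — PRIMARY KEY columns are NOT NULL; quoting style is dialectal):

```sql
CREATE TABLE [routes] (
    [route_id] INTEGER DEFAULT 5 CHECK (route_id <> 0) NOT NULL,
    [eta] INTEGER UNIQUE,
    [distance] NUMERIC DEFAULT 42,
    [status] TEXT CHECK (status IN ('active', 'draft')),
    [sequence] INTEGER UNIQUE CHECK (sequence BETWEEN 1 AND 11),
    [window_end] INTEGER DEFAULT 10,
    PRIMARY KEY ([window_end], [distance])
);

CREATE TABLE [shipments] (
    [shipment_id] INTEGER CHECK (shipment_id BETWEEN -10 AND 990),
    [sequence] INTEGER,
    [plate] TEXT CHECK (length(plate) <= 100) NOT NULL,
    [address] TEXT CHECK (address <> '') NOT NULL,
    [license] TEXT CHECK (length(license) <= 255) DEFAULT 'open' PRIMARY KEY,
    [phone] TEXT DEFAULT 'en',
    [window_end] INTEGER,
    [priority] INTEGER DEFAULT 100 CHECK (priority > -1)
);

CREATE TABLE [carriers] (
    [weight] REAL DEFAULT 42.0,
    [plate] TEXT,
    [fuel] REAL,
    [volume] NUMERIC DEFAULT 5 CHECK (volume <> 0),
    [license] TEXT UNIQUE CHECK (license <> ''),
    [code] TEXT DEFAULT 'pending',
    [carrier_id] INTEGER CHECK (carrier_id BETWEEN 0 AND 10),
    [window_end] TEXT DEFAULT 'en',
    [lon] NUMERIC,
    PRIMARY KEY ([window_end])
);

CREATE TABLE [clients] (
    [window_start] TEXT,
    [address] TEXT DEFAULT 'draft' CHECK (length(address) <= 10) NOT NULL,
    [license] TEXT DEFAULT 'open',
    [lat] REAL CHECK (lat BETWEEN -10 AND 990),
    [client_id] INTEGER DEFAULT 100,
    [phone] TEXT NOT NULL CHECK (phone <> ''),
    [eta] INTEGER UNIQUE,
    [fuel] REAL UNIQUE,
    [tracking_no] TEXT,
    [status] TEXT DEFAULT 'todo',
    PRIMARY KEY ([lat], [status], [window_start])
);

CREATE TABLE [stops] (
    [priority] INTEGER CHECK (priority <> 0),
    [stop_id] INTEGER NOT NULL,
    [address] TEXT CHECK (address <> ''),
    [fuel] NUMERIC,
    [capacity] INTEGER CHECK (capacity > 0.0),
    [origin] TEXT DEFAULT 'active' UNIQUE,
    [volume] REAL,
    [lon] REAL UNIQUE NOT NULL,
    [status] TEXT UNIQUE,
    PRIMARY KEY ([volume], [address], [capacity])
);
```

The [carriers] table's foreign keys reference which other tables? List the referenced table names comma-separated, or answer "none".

none

No column in carriers has a REFERENCES clause.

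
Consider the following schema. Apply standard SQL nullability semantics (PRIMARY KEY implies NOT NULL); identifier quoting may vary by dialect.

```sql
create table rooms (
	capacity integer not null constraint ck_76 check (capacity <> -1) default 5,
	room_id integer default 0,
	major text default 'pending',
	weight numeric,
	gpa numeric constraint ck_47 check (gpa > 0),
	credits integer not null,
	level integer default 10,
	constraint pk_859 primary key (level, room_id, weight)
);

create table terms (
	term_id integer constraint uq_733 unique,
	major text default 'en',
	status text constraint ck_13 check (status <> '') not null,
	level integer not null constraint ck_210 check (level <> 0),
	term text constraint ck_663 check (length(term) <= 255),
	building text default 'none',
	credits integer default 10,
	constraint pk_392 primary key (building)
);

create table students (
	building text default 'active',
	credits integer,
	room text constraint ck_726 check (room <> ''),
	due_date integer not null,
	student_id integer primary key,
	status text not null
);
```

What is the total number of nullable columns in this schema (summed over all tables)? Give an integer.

9

rooms: 2 nullable (major, gpa — PK (level, room_id, weight) and explicit NOT NULL columns excluded).
terms: 4 nullable (term_id, major, term, credits — PK (building) and explicit NOT NULL columns excluded).
students: 3 nullable (building, credits, room — PK (student_id) and explicit NOT NULL columns excluded).
Total: 2 + 4 + 3 = 9.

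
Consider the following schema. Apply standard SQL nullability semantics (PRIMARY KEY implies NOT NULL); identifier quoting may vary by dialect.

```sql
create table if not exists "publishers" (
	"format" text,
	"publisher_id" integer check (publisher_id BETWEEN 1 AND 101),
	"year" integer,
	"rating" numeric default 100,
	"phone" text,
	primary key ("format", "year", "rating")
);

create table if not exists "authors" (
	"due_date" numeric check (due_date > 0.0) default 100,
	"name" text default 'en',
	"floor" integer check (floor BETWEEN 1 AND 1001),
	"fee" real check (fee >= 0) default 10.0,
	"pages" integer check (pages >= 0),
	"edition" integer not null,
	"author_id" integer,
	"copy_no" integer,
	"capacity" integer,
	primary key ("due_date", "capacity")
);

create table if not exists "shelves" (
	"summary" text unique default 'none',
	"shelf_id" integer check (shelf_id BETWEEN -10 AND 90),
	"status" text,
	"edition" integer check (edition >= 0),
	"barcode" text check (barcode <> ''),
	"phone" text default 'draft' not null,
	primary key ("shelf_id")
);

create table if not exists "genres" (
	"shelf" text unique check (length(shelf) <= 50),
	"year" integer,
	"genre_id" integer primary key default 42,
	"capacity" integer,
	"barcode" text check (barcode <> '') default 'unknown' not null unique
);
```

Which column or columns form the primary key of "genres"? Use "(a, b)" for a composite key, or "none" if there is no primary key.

genre_id is declared PRIMARY KEY inline on the column.

genre_id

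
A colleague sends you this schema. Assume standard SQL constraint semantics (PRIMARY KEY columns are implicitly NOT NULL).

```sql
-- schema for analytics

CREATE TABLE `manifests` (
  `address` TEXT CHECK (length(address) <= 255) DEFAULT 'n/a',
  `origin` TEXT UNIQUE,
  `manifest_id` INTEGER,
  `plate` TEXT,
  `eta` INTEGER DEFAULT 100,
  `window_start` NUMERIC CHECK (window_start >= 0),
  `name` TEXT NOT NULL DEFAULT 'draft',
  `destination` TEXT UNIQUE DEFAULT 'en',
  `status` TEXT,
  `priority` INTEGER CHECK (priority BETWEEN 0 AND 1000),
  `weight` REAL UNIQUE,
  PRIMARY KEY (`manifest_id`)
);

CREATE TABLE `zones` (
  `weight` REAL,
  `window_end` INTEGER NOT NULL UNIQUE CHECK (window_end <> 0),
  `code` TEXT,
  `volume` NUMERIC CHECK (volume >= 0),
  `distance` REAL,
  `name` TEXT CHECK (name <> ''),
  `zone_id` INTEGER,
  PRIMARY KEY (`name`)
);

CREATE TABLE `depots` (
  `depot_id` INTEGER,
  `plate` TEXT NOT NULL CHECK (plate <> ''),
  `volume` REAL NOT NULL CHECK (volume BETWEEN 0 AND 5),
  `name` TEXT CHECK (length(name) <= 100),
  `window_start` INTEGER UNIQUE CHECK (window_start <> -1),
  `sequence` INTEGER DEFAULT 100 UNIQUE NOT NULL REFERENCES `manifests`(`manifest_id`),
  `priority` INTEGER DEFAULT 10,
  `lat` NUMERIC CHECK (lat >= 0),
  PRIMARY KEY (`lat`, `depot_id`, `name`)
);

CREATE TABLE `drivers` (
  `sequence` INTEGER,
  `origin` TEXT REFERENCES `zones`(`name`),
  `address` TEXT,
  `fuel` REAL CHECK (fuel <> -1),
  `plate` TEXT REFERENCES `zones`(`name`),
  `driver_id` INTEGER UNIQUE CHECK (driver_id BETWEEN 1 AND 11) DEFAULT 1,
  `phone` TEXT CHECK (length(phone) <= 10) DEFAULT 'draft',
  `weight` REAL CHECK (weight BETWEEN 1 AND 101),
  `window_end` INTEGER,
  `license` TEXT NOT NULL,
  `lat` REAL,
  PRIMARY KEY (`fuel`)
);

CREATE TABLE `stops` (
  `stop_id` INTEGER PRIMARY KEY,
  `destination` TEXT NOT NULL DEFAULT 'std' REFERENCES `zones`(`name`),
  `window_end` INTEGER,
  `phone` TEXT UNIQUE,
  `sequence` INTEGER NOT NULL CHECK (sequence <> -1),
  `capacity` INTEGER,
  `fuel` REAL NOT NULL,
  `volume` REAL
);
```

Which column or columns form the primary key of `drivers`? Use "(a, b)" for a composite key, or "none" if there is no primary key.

fuel is declared PRIMARY KEY as a table-level PRIMARY KEY clause.

fuel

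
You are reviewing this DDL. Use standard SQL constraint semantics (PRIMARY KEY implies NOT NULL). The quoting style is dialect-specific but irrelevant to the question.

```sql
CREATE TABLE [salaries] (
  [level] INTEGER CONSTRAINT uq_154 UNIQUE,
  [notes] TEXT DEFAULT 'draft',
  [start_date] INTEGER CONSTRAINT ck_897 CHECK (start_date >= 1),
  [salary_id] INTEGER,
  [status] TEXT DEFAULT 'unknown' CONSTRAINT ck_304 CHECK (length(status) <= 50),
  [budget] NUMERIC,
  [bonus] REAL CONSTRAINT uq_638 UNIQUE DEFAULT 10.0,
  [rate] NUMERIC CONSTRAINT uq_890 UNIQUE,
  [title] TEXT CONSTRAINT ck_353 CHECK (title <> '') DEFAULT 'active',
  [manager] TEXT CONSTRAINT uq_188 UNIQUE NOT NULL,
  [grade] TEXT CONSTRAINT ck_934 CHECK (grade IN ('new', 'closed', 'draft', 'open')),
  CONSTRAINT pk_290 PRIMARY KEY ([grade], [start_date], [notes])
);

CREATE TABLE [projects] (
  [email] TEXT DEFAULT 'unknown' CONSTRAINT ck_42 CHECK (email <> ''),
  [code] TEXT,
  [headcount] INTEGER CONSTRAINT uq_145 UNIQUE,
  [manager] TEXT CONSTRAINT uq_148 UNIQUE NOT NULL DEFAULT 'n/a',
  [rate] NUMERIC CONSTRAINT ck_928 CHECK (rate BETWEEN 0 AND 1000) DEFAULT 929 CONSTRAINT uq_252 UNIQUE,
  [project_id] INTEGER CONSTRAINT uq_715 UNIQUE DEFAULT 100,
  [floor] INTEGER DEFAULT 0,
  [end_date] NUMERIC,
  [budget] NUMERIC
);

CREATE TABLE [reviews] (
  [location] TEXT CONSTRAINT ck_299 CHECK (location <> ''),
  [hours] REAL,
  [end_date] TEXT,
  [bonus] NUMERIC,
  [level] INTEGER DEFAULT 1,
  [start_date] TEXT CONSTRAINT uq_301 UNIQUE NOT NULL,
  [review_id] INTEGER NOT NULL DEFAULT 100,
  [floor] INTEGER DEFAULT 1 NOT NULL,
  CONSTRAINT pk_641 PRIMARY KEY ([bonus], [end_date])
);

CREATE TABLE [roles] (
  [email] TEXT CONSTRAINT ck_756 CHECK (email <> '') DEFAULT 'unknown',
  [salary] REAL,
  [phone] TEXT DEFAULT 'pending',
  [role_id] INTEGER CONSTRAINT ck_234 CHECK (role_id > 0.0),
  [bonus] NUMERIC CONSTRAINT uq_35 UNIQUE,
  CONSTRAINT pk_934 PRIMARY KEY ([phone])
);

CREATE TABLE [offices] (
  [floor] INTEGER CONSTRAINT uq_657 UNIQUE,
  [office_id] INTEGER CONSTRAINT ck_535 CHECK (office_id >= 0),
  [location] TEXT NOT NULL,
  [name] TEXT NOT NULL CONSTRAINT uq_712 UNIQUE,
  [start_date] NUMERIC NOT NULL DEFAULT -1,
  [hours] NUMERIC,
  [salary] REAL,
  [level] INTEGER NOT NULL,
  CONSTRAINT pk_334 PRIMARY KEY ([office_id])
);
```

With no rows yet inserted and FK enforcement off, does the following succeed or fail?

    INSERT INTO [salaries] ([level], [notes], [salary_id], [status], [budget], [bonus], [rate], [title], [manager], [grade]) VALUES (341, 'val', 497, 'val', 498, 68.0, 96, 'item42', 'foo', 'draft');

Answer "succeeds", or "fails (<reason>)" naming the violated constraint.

start_date is omitted from the column list and has no DEFAULT, so it would receive NULL.
But start_date is part of the PRIMARY KEY (implied NOT NULL).

fails (NOT NULL on start_date)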